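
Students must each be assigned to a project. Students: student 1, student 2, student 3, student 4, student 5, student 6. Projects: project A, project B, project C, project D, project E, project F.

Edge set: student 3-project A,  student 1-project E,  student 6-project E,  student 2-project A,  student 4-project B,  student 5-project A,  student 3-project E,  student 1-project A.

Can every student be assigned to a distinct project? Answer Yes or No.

No

The set {student 1, student 2, student 3, student 5, student 6} has only 2 neighbours ({project A, project E}), so by Hall's theorem at most 3 of the 6 students can be matched.
Hence no matching covers every student.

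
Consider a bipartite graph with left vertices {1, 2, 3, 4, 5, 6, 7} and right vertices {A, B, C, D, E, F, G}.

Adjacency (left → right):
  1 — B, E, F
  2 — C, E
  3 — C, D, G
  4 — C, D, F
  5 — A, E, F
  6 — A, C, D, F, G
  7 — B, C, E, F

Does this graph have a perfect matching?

One maximum matching: 1→E, 2→C, 3→G, 4→D, 5→F, 6→A, 7→B.
All 7 left vertices are covered.

Yes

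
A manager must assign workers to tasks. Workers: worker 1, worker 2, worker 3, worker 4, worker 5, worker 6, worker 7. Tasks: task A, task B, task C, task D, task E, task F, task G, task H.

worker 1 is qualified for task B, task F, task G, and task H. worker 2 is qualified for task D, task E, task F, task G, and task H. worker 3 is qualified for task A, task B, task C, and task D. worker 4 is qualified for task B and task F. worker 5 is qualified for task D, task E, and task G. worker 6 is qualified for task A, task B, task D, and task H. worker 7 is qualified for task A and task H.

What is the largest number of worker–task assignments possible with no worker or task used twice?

7

For example, pair worker 1-task H, worker 2-task G, worker 3-task D, worker 4-task F, worker 5-task E, worker 6-task B, worker 7-task A.
This saturates every worker, so 7 is the maximum.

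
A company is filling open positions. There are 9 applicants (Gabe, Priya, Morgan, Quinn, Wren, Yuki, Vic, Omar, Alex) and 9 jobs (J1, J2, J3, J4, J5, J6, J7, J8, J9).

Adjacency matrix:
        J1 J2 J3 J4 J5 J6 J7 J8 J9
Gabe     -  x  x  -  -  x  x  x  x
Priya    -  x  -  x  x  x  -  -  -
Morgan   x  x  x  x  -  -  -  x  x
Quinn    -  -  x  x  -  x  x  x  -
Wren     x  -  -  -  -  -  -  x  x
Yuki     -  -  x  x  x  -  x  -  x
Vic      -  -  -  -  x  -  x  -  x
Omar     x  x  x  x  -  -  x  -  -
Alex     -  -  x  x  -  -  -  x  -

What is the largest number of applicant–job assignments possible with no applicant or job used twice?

9

A valid assignment of size 9: Gabe–J6, Priya–J4, Morgan–J1, Quinn–J7, Wren–J8, Yuki–J9, Vic–J5, Omar–J2, Alex–J3.
All 9 applicants are matched, so no larger matching exists.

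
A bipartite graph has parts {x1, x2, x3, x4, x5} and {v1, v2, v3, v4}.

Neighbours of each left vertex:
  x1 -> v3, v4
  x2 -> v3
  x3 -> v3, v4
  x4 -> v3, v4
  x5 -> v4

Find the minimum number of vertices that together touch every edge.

A maximum matching has 2 edges (e.g. x1–v4, x2–v3).
By König's theorem the minimum vertex cover has the same size. One such cover is {v3, v4}.

2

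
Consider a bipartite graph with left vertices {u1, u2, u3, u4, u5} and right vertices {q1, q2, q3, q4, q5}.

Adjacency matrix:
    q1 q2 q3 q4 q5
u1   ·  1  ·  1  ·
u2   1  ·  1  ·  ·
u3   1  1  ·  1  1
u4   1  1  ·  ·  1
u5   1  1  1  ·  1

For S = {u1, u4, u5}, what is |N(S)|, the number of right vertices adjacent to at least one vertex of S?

The union of neighbours of {u1, u4, u5} is {q1, q2, q3, q4, q5}, which has 5 elements.
Since |N(S)| = 5 ≥ |S| = 3, Hall's condition holds for this subset.

5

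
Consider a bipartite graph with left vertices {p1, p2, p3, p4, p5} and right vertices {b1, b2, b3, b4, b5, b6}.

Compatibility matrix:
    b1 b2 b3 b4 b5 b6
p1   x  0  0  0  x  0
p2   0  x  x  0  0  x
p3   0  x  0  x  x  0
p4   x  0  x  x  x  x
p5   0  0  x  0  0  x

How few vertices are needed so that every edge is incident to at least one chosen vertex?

5

The 5 edges p1–b5, p2–b6, p3–b4, p4–b1, p5–b3 form a matching, so any vertex cover needs at least 5 vertices (one per matched edge).
Conversely {p1, p2, p3, p4, p5} meets every edge and has exactly 5 vertices, so 5 is optimal.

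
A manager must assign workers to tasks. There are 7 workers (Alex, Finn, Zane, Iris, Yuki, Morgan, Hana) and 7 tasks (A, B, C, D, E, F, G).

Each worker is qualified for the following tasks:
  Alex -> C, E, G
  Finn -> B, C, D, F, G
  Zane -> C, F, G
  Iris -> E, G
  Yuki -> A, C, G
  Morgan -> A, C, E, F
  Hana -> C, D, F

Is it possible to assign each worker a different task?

A valid assignment of size 7: Alex→C, Finn→B, Zane→F, Iris→G, Yuki→A, Morgan→E, Hana→D.
Every worker is matched, so this is a perfect matching.

Yes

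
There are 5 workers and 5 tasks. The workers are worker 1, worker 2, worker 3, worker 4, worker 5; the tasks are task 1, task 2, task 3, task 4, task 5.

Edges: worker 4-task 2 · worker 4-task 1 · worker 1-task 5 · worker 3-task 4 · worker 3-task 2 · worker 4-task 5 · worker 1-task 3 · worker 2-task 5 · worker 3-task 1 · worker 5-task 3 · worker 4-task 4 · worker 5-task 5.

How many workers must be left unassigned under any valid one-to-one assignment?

A valid assignment of size 4: worker 1→task 3, worker 2→task 5, worker 3→task 1, worker 4→task 2.
The set {worker 1, worker 2, worker 5} has only 2 neighbours ({task 3, task 5}), so by Hall's theorem at most 4 of the 5 workers can be matched.
That matches 4 of the 5, leaving 1 unmatched; no matching can do better.

1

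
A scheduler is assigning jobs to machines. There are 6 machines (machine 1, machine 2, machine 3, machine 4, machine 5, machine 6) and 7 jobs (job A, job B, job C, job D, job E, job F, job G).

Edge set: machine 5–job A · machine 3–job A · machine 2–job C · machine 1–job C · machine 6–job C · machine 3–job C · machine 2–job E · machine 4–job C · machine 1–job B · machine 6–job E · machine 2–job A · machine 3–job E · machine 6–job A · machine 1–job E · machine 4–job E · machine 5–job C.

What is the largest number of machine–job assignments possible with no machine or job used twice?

4

For example, pair machine 1→job B, machine 2→job A, machine 3→job C, machine 4→job E.
The set {machine 2, machine 3, machine 4, machine 5, machine 6} has only 3 neighbours ({job A, job C, job E}), so by Hall's theorem at most 4 of the 6 machines can be matched.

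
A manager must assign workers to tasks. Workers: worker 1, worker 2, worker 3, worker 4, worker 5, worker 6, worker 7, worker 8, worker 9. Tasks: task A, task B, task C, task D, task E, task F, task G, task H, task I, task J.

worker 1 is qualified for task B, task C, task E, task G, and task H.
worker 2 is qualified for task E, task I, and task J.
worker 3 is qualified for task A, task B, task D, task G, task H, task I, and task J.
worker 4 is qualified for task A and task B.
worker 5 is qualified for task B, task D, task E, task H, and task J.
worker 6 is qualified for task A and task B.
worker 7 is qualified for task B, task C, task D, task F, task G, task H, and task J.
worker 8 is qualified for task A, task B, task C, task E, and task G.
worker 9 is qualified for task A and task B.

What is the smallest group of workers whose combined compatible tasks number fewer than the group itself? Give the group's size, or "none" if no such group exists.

Take S = {worker 4, worker 6, worker 9}. Its neighbourhood is {task A, task B}, so |N(S)| = 2 < |S| = 3.
Every subset of size less than 3 has at least as many neighbours as members, so 3 is the minimum.

3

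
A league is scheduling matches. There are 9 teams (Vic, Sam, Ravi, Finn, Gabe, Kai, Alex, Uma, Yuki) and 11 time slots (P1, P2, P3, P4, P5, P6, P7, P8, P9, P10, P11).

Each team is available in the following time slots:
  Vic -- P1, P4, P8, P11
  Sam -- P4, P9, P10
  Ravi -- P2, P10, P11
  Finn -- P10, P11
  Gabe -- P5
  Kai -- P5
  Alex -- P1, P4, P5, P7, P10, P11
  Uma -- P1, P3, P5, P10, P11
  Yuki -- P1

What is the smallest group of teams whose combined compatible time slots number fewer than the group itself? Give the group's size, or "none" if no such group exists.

2

Take S = {Gabe, Kai}. Its neighbourhood is {P5}, so |N(S)| = 1 < |S| = 2.
No single vertex violates Hall's condition since each has at least one neighbour, so 2 is the minimum.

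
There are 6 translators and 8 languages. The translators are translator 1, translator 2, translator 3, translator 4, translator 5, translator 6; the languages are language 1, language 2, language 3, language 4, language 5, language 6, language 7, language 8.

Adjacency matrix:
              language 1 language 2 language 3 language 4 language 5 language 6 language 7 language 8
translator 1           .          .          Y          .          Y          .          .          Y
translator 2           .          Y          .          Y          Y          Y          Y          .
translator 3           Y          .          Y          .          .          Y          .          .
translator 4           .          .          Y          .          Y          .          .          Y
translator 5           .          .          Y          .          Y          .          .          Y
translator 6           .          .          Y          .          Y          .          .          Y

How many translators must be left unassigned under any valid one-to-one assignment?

1

A valid assignment of size 5: translator 1-language 5, translator 2-language 2, translator 3-language 6, translator 4-language 3, translator 5-language 8.
The set {translator 1, translator 4, translator 5, translator 6} has only 3 neighbours ({language 3, language 5, language 8}), so by Hall's theorem at most 5 of the 6 translators can be matched.
That matches 5 of the 6, leaving 1 unmatched; no matching can do better.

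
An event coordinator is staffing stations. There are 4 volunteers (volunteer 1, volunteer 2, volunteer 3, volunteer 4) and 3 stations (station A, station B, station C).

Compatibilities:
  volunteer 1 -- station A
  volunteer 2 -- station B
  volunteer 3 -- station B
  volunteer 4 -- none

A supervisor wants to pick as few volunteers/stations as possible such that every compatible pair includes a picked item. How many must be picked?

{volunteer 1, station B} is a vertex cover of size 2: every edge has an endpoint in this set.
No smaller cover exists because volunteer 1–station A, volunteer 2–station B is a matching of size 2, and a cover must include an endpoint of each of these disjoint edges (König's theorem).

2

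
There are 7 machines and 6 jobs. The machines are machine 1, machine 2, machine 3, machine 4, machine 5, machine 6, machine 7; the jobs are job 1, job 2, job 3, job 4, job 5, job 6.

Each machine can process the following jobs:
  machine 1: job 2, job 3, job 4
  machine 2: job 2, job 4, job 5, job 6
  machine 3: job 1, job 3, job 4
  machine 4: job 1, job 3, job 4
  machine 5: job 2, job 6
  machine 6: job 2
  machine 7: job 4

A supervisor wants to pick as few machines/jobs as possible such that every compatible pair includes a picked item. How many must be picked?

A maximum matching has 6 edges (e.g. machine 1–job 4, machine 2–job 5, machine 3–job 1, machine 4–job 3, machine 5–job 6, machine 6–job 2).
By König's theorem the minimum vertex cover has the same size. One such cover is {machine 2, machine 5, job 1, job 2, job 3, job 4}.

6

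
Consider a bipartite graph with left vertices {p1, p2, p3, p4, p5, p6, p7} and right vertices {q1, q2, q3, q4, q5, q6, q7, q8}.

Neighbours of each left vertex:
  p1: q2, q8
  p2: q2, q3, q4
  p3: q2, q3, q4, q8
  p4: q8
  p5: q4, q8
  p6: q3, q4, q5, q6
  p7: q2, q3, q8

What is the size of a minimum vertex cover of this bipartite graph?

The 5 edges p1–q2, p2–q3, p3–q4, p4–q8, p6–q6 form a matching, so any vertex cover needs at least 5 vertices (one per matched edge).
Conversely {p6, q2, q3, q4, q8} meets every edge and has exactly 5 vertices, so 5 is optimal.

5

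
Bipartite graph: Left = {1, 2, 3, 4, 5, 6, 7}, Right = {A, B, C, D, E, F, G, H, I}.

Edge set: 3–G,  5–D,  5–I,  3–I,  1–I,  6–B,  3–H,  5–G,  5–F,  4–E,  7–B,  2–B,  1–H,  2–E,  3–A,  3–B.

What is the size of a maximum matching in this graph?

5

One maximum matching: 1-H, 2-B, 3-G, 4-E, 5-F.
The set {2, 4, 6, 7} has only 2 neighbours ({B, E}), so by Hall's theorem at most 5 of the 7 left vertices can be matched.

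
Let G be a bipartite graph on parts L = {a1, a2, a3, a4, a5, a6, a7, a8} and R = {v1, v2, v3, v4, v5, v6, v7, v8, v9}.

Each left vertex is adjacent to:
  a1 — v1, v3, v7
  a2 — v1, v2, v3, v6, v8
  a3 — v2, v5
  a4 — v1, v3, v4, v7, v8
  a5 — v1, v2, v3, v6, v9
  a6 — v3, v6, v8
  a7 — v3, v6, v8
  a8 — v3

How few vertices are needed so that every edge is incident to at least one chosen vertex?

8

The 8 edges a1–v7, a2–v1, a3–v5, a4–v4, a5–v2, a6–v6, a7–v8, a8–v3 form a matching, so any vertex cover needs at least 8 vertices (one per matched edge).
Conversely {a1, a2, a3, a4, a5, a6, a7, a8} meets every edge and has exactly 8 vertices, so 8 is optimal.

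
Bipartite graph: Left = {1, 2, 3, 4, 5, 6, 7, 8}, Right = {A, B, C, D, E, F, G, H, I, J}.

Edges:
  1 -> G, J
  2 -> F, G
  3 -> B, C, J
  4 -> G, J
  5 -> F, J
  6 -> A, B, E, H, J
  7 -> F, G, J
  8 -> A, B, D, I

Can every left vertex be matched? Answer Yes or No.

The set {1, 2, 4, 5, 7} has only 3 neighbours ({F, G, J}), so by Hall's theorem at most 6 of the 8 left vertices can be matched.
Hence no matching covers every left vertex.

No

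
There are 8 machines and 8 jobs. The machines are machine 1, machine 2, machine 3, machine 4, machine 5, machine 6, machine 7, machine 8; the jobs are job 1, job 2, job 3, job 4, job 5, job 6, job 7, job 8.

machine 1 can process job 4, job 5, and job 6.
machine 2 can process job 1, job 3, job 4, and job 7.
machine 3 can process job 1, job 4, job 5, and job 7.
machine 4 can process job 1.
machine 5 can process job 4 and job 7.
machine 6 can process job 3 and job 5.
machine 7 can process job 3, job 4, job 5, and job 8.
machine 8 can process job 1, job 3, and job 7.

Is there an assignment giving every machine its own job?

No

The set {machine 2, machine 3, machine 4, machine 5, machine 6, machine 8} has only 5 neighbours ({job 1, job 3, job 4, job 5, job 7}), so by Hall's theorem at most 7 of the 8 machines can be matched.
Hence no matching covers every machine.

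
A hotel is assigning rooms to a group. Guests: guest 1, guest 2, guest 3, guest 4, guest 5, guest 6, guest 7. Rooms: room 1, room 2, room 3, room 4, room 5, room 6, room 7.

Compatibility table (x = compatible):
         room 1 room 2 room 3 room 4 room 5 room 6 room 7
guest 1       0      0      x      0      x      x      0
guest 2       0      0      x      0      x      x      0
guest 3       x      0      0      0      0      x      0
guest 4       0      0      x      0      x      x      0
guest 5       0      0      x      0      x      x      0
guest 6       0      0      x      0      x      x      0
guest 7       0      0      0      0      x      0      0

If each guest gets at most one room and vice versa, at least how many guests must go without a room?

3

A valid assignment of size 4: guest 1–room 6, guest 2–room 5, guest 3–room 1, guest 4–room 3.
The set {guest 1, guest 2, guest 4, guest 5, guest 6, guest 7} has only 3 neighbours ({room 3, room 5, room 6}), so by Hall's theorem at most 4 of the 7 guests can be matched.
That matches 4 of the 7, leaving 3 unmatched; no matching can do better.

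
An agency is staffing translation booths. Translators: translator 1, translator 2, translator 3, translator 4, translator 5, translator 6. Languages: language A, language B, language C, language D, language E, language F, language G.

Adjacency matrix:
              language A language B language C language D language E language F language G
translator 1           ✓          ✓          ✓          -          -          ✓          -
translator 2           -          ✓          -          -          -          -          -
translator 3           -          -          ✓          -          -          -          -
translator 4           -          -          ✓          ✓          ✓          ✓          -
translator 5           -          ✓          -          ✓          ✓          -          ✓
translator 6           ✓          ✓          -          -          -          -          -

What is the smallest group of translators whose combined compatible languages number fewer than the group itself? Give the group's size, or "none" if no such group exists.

none

A matching saturating every translator exists, for instance translator 1→language F, translator 2→language B, translator 3→language C, translator 4→language D, translator 5→language G, translator 6→language A.
By Hall's marriage theorem, this means |N(S)| ≥ |S| for every subset S, so no violating subset exists.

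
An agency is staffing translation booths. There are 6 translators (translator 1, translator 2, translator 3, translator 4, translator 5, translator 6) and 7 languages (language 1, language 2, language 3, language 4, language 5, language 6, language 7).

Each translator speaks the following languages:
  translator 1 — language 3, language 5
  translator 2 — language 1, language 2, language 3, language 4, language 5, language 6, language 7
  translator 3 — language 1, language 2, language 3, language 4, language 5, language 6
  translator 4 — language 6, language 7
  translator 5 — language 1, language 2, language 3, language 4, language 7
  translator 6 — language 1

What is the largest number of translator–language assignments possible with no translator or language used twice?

6

For example, pair translator 1→language 5, translator 2→language 7, translator 3→language 3, translator 4→language 6, translator 5→language 2, translator 6→language 1.
This saturates every translator, so 6 is the maximum.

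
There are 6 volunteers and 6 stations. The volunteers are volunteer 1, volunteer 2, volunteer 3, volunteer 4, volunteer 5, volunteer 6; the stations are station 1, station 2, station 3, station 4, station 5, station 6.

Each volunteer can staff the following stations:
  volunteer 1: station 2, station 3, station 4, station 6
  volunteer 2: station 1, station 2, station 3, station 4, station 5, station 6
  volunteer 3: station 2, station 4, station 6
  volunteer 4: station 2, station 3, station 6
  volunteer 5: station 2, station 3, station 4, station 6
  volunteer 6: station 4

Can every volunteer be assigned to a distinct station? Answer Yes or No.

No

The set {volunteer 1, volunteer 3, volunteer 4, volunteer 5, volunteer 6} has only 4 neighbours ({station 2, station 3, station 4, station 6}), so by Hall's theorem at most 5 of the 6 volunteers can be matched.
Hence no matching covers every volunteer.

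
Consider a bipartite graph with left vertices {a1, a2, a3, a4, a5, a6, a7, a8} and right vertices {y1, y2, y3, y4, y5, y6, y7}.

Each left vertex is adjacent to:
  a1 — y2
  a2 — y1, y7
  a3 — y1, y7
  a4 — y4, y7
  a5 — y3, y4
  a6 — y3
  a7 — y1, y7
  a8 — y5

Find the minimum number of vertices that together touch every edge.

{a1, a8, y1, y3, y4, y7} is a vertex cover of size 6: every edge has an endpoint in this set.
No smaller cover exists because a1–y2, a2–y7, a3–y1, a4–y4, a5–y3, a8–y5 is a matching of size 6, and a cover must include an endpoint of each of these disjoint edges (König's theorem).

6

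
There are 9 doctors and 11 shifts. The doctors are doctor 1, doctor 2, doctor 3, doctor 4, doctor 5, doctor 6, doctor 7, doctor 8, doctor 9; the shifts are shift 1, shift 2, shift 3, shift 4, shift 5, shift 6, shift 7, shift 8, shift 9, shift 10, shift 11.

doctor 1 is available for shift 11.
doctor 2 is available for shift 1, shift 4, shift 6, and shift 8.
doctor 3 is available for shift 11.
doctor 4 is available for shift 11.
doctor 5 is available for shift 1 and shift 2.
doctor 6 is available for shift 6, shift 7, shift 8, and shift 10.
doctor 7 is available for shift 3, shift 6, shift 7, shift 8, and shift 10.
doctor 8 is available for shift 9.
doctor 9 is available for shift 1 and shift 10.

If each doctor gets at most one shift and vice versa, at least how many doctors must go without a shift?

For example, pair doctor 1→shift 11, doctor 2→shift 4, doctor 5→shift 2, doctor 6→shift 6, doctor 7→shift 7, doctor 8→shift 9, doctor 9→shift 10.
The set {doctor 1, doctor 3, doctor 4} has only 1 neighbour ({shift 11}), so by Hall's theorem at most 7 of the 9 doctors can be matched.
That matches 7 of the 9, leaving 2 unmatched; no matching can do better.

2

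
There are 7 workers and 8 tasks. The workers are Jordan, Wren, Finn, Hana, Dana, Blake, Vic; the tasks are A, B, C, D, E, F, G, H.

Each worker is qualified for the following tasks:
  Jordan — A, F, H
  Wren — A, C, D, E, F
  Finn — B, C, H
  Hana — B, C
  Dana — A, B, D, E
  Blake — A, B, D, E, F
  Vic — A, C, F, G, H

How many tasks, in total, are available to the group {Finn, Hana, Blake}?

The union of neighbours of {Finn, Hana, Blake} is {A, B, C, D, E, F, H}, which has 7 elements.
Since |N(S)| = 7 ≥ |S| = 3, Hall's condition holds for this subset.

7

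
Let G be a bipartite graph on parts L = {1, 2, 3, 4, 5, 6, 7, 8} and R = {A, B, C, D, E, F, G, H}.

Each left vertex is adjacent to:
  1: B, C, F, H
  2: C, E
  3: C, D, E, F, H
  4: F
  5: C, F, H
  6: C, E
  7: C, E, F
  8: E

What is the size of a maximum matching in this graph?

6

A valid assignment of size 6: 1-B, 2-C, 3-D, 4-F, 5-H, 6-E.
The set {2, 4, 6, 7, 8} has only 3 neighbours ({C, E, F}), so by Hall's theorem at most 6 of the 8 left vertices can be matched.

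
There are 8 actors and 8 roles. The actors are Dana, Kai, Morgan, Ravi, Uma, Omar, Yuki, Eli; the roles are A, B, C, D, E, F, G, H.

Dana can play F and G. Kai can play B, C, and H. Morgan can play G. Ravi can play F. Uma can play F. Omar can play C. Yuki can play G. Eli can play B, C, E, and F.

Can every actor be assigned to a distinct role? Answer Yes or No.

No

The set {Dana, Morgan, Ravi, Uma, Yuki} has only 2 neighbours ({F, G}), so by Hall's theorem at most 5 of the 8 actors can be matched.
Hence no matching covers every actor.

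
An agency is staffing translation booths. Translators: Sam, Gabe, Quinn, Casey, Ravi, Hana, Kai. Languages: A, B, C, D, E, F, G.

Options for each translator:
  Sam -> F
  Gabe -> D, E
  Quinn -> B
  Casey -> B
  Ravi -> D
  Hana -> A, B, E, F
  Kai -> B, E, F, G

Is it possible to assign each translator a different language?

The set {Quinn, Casey} has only 1 neighbour ({B}), so by Hall's theorem at most 6 of the 7 translators can be matched.
Hence no matching covers every translator.

No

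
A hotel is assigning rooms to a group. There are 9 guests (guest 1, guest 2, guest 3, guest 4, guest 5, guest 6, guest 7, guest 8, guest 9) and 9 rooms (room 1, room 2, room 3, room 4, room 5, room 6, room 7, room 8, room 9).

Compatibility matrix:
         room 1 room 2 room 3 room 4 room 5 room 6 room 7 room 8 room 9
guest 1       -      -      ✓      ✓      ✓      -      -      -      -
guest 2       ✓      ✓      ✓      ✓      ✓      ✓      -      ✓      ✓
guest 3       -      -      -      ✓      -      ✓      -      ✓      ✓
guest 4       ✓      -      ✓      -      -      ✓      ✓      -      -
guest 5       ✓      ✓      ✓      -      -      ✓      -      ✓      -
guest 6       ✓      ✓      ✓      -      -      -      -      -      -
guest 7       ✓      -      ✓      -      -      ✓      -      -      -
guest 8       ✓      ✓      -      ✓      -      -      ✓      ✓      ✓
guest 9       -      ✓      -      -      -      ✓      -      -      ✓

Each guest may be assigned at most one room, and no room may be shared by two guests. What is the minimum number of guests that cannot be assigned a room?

For example, pair guest 1–room 3, guest 2–room 5, guest 3–room 4, guest 4–room 7, guest 5–room 2, guest 6–room 1, guest 7–room 6, guest 8–room 8, guest 9–room 9.
This saturates every guest, so 9 is the maximum.
That matches 9 of the 9, leaving 0 unmatched; no matching can do better.

0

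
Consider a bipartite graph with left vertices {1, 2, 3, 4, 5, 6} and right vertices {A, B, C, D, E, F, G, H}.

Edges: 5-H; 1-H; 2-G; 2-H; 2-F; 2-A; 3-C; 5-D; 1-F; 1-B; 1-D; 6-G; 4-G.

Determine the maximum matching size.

For example, pair 1-B, 2-F, 3-C, 4-G, 5-D.
The set {4, 6} has only 1 neighbour ({G}), so by Hall's theorem at most 5 of the 6 left vertices can be matched.

5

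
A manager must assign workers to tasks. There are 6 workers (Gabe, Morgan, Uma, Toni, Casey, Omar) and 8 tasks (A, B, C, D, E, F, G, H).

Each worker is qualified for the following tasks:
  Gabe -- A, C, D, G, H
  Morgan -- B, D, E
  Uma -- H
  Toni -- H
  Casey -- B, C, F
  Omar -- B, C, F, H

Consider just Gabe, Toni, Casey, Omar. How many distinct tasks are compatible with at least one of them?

The union of neighbours of {Gabe, Toni, Casey, Omar} is {A, B, C, D, F, G, H}, which has 7 elements.
Since |N(S)| = 7 ≥ |S| = 4, Hall's condition holds for this subset.

7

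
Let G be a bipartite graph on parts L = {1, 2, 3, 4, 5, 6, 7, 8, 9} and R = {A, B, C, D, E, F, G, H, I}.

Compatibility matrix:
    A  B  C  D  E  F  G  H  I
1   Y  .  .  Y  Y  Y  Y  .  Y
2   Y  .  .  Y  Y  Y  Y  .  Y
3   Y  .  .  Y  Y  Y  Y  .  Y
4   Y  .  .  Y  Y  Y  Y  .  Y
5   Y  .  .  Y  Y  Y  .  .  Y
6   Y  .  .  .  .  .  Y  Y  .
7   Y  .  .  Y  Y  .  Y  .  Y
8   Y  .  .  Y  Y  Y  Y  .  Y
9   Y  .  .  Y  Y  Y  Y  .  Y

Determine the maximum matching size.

One maximum matching: 1→I, 2→D, 3→A, 4→F, 5→E, 6→H, 7→G.
The set {1, 2, 3, 4, 5, 7, 8, 9} has only 6 neighbours ({A, D, E, F, G, I}), so by Hall's theorem at most 7 of the 9 left vertices can be matched.

7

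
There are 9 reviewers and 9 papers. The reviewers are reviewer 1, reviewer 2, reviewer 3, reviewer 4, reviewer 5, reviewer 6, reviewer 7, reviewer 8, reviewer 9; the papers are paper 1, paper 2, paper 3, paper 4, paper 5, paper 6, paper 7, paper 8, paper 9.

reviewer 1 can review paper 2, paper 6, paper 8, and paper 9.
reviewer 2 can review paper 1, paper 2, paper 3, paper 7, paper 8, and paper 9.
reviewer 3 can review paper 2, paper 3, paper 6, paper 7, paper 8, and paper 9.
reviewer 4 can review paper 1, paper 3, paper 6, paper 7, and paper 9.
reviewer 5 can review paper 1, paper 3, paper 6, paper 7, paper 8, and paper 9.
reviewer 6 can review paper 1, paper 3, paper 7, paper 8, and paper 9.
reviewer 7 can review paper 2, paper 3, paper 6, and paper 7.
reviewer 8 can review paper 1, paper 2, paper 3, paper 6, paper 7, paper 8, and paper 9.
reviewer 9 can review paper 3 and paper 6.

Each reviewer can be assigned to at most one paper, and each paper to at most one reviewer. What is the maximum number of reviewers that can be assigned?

A valid assignment of size 7: reviewer 1–paper 8, reviewer 2–paper 2, reviewer 3–paper 6, reviewer 4–paper 1, reviewer 5–paper 9, reviewer 6–paper 3, reviewer 7–paper 7.
The set {reviewer 1, reviewer 2, reviewer 3, reviewer 4, reviewer 5, reviewer 6, reviewer 7, reviewer 8, reviewer 9} has only 7 neighbours ({paper 1, paper 2, paper 3, paper 6, paper 7, paper 8, paper 9}), so by Hall's theorem at most 7 of the 9 reviewers can be matched.

7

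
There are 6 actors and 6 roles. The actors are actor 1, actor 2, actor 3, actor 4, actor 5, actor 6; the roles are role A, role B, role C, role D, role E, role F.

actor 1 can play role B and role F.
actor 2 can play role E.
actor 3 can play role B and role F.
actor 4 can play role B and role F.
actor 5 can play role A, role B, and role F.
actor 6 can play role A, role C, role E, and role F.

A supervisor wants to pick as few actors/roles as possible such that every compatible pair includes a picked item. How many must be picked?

5

A maximum matching has 5 edges (e.g. actor 1–role B, actor 2–role E, actor 3–role F, actor 5–role A, actor 6–role C).
By König's theorem the minimum vertex cover has the same size. One such cover is {actor 2, actor 5, actor 6, role B, role F}.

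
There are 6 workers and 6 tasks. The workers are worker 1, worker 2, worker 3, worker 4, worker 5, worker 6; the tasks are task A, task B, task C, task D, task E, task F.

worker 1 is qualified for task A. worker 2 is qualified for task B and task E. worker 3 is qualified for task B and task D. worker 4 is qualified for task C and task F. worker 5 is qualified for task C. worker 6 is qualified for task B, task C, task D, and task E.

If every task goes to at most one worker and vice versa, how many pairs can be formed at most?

For example, pair worker 1-task A, worker 2-task B, worker 3-task D, worker 4-task F, worker 5-task C, worker 6-task E.
All 6 workers are matched, so no larger matching exists.

6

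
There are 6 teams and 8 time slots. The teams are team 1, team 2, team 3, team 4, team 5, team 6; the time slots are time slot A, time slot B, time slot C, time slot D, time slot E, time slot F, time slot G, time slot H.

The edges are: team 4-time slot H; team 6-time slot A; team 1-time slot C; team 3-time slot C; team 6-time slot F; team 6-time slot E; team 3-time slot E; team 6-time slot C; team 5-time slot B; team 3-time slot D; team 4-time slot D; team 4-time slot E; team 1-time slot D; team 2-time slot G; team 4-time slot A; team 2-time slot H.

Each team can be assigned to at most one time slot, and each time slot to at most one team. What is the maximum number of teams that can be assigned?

One maximum matching: team 1→time slot C, team 2→time slot G, team 3→time slot D, team 4→time slot H, team 5→time slot B, team 6→time slot F.
All 6 teams are matched, so no larger matching exists.

6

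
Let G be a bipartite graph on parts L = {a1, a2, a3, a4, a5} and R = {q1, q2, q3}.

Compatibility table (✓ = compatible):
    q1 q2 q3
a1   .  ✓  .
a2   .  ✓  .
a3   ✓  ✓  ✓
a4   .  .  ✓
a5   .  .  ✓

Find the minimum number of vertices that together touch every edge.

{a3, q2, q3} is a vertex cover of size 3: every edge has an endpoint in this set.
No smaller cover exists because a1–q2, a3–q1, a4–q3 is a matching of size 3, and a cover must include an endpoint of each of these disjoint edges (König's theorem).

3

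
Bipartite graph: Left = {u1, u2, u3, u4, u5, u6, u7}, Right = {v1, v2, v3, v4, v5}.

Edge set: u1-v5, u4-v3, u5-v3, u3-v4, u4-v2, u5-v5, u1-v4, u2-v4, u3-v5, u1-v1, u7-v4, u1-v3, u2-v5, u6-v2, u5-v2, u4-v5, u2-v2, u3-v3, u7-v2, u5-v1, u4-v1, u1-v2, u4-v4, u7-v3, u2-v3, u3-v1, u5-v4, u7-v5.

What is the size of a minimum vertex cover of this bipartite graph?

5

A maximum matching has 5 edges (e.g. u1–v1, u2–v5, u3–v4, u4–v2, u5–v3).
By König's theorem the minimum vertex cover has the same size. One such cover is {v1, v2, v3, v4, v5}.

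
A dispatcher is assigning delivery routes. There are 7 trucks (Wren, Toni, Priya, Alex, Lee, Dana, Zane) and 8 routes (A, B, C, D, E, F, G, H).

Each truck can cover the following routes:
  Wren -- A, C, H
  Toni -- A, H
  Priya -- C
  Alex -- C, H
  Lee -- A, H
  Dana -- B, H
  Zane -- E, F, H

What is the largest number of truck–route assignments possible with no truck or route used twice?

For example, pair Wren→H, Toni→A, Priya→C, Dana→B, Zane→E.
The set {Wren, Toni, Priya, Alex, Lee} has only 3 neighbours ({A, C, H}), so by Hall's theorem at most 5 of the 7 trucks can be matched.

5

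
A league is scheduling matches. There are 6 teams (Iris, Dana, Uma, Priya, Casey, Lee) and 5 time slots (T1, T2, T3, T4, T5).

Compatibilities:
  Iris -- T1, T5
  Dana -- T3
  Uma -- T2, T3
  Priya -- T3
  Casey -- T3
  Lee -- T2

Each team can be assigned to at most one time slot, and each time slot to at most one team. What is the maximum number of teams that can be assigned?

3

A valid assignment of size 3: Iris→T5, Dana→T3, Uma→T2.
The set {Dana, Uma, Priya, Casey, Lee} has only 2 neighbours ({T2, T3}), so by Hall's theorem at most 3 of the 6 teams can be matched.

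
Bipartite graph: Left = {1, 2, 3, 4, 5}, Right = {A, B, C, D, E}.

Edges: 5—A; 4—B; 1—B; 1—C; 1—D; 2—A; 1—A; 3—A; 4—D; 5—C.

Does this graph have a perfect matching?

No

The set {2, 3} has only 1 neighbour ({A}), so by Hall's theorem at most 4 of the 5 left vertices can be matched.
Hence no matching covers every left vertex.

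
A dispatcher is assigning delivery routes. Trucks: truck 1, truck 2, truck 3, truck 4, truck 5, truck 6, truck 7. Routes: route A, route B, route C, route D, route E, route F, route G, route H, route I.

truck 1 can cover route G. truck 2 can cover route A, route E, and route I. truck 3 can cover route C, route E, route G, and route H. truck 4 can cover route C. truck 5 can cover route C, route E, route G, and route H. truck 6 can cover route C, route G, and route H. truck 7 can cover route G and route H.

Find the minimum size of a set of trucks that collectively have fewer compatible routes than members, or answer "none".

4

Take S = {truck 1, truck 4, truck 6, truck 7}. Its neighbourhood is {route C, route G, route H}, so |N(S)| = 3 < |S| = 4.
Every subset of size less than 4 has at least as many neighbours as members, so 4 is the minimum.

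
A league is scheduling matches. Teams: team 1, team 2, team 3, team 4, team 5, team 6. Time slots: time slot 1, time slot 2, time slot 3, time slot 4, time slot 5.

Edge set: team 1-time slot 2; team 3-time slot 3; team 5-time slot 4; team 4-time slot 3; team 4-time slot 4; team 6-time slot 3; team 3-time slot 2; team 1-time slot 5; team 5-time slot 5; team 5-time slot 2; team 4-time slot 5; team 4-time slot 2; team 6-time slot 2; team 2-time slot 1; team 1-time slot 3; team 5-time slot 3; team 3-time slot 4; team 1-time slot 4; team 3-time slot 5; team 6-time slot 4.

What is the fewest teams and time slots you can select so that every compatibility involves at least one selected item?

5

The 5 edges team 1–time slot 5, team 2–time slot 1, team 3–time slot 3, team 4–time slot 2, team 5–time slot 4 form a matching, so any vertex cover needs at least 5 vertices (one per matched edge).
Conversely {team 2, time slot 2, time slot 3, time slot 4, time slot 5} meets every edge and has exactly 5 vertices, so 5 is optimal.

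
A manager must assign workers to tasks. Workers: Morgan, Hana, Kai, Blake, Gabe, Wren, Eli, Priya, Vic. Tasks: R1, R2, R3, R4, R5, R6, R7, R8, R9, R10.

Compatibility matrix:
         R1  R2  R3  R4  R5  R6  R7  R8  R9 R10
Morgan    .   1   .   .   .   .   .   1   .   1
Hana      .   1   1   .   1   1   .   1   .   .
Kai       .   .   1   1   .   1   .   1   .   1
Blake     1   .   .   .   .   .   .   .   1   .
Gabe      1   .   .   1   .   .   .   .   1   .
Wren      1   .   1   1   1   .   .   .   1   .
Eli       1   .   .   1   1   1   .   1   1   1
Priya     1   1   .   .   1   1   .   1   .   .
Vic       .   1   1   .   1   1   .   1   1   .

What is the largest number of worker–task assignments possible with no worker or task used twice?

9

One maximum matching: Morgan-R8, Hana-R6, Kai-R10, Blake-R1, Gabe-R4, Wren-R3, Eli-R5, Priya-R2, Vic-R9.
All 9 workers are matched, so no larger matching exists.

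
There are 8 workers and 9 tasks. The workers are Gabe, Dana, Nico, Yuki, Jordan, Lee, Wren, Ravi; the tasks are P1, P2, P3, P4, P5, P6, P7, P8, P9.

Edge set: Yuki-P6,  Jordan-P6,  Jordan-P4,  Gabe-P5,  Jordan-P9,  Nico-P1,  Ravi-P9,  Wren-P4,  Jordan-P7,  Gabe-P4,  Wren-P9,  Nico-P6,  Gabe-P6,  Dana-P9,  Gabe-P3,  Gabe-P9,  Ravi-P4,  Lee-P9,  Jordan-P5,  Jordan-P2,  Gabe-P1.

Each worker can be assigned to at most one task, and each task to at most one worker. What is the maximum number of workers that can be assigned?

6

A valid assignment of size 6: Gabe-P3, Dana-P9, Nico-P1, Yuki-P6, Jordan-P2, Wren-P4.
The set {Dana, Lee, Wren, Ravi} has only 2 neighbours ({P4, P9}), so by Hall's theorem at most 6 of the 8 workers can be matched.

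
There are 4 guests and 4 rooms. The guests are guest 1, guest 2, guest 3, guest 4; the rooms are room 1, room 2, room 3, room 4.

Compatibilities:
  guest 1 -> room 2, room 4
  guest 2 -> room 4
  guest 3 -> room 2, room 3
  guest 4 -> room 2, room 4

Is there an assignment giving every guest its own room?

No

The set {guest 1, guest 2, guest 4} has only 2 neighbours ({room 2, room 4}), so by Hall's theorem at most 3 of the 4 guests can be matched.
Hence no matching covers every guest.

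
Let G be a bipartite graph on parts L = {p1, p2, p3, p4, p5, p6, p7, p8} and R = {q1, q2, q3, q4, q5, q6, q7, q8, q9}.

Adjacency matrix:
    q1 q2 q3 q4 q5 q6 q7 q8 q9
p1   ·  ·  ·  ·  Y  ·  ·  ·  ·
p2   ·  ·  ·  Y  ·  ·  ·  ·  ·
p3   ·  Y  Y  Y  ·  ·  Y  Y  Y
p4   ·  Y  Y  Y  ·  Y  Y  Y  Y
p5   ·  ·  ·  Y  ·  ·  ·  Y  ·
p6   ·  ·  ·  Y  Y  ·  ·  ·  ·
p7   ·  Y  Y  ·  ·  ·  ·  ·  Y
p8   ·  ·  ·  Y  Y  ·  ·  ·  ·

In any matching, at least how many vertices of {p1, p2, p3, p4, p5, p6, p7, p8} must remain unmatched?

A valid assignment of size 6: p1→q5, p2→q4, p3→q7, p4→q9, p5→q8, p7→q2.
The set {p1, p2, p6, p8} has only 2 neighbours ({q4, q5}), so by Hall's theorem at most 6 of the 8 left vertices can be matched.
That matches 6 of the 8, leaving 2 unmatched; no matching can do better.

2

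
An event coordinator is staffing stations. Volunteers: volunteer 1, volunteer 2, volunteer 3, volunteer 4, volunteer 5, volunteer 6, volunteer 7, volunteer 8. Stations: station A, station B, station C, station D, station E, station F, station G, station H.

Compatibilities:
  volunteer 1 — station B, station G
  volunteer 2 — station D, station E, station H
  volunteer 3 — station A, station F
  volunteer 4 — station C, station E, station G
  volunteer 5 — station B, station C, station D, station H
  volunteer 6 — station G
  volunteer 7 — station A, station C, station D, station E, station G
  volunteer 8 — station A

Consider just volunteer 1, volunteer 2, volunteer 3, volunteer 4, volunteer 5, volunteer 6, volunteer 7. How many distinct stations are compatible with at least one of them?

8

The union of neighbours of {volunteer 1, volunteer 2, volunteer 3, volunteer 4, volunteer 5, volunteer 6, volunteer 7} is {station A, station B, station C, station D, station E, station F, station G, station H}, which has 8 elements.
Since |N(S)| = 8 ≥ |S| = 7, Hall's condition holds for this subset.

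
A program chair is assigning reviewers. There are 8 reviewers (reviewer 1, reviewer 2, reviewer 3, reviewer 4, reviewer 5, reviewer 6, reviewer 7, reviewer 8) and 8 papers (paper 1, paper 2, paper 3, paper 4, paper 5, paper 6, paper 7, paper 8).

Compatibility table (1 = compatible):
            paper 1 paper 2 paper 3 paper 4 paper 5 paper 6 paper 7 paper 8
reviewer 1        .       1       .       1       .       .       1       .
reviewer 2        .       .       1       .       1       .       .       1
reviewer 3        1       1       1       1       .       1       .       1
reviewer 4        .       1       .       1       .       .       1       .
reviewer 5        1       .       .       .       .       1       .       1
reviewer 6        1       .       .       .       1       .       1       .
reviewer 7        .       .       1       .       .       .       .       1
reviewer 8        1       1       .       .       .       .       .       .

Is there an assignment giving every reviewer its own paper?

Yes

A valid assignment of size 8: reviewer 1-paper 7, reviewer 2-paper 8, reviewer 3-paper 2, reviewer 4-paper 4, reviewer 5-paper 6, reviewer 6-paper 5, reviewer 7-paper 3, reviewer 8-paper 1.
Every reviewer is matched, so this is a perfect matching.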